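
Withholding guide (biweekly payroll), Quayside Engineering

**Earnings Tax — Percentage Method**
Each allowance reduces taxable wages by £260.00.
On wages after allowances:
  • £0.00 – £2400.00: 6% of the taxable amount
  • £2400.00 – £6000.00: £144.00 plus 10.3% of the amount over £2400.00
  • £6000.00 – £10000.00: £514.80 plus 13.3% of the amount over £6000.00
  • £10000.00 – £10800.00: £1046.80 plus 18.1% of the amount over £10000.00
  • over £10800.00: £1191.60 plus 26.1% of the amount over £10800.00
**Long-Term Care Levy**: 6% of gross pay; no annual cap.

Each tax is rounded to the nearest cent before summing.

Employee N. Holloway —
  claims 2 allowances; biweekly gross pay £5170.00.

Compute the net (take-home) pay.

£4484.05

Earnings Tax: taxable = £5170.00 − 2×£260.00 = £4650.00
  £144.00 + 10.3% × (£4650.00 − £2400.00) = £144.00 + 10.3% × £2250.00 = £375.75
Long-Term Care Levy: 6% × £5170.00 = £310.20
Total withheld: £375.75 + £310.20 = £685.95
Net pay: £5170.00 − £685.95 = £4484.05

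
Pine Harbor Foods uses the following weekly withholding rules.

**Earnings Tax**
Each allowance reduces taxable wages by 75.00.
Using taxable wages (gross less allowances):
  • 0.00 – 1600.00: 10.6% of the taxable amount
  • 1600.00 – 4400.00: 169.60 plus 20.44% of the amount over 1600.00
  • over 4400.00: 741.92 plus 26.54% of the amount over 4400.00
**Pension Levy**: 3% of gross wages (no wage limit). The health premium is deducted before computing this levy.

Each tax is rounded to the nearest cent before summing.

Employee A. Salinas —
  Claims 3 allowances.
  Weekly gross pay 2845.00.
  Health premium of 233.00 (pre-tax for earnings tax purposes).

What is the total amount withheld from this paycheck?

Earnings Tax: taxable = 2845.00 − 233.00 − 3×75.00 = 2387.00
  169.60 + 20.44% × (2387.00 − 1600.00) = 169.60 + 20.44% × 787.00 = 330.46
Pension Levy: 3% × 2612.00 = 78.36
Total: 330.46 + 78.36 = 408.82

408.82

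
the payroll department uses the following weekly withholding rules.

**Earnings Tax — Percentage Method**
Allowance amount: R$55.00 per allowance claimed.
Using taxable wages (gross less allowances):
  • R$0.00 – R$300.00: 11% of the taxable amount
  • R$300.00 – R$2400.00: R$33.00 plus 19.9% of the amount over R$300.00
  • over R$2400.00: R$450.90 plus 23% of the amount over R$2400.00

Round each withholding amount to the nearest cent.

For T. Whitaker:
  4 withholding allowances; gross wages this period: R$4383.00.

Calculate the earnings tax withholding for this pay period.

R$856.39

Earnings Tax: taxable = R$4383.00 − 4×R$55.00 = R$4163.00
  R$450.90 + 23% × (R$4163.00 − R$2400.00) = R$450.90 + 23% × R$1763.00 = R$856.39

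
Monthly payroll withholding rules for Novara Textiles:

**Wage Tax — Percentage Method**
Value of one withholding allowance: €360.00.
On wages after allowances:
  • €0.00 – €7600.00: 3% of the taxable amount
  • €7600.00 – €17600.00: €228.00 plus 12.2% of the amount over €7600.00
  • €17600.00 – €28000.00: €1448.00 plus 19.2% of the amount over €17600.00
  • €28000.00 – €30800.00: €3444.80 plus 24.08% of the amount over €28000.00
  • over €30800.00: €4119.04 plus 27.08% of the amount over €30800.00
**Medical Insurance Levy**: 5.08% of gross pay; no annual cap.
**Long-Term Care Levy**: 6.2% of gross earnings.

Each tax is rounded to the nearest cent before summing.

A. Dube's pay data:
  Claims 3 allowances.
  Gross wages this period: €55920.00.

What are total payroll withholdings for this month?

Wage Tax: taxable = €55920.00 − 3×€360.00 = €54840.00
  €4119.04 + 27.08% × (€54840.00 − €30800.00) = €4119.04 + 27.08% × €24040.00 = €10629.07
Medical Insurance Levy: 5.08% × €55920.00 = €2840.74
Long-Term Care Levy: 6.2% × €55920.00 = €3467.04
Total: €10629.07 + €2840.74 + €3467.04 = €16936.85

€16936.85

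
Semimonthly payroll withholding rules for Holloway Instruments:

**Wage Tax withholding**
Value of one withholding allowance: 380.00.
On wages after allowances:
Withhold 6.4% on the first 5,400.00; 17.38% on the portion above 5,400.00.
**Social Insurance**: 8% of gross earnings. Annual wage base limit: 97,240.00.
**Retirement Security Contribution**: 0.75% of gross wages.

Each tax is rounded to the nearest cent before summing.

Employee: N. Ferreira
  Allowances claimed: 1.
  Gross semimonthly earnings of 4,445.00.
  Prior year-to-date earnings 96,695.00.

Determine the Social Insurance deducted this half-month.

Social Insurance: cap 97,240.00 − YTD 96,695.00 = 545.00 subject; 8% × 545.00 = 43.60

43.60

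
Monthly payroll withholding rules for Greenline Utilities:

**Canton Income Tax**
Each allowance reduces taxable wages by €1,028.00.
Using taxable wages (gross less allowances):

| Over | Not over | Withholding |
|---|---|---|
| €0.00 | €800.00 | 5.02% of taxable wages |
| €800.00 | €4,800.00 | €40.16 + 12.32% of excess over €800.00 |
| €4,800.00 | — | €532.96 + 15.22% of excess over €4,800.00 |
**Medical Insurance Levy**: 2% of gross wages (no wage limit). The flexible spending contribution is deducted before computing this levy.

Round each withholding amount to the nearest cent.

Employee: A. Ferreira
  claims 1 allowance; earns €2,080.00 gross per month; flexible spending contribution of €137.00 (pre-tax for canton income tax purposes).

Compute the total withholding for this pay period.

Canton Income Tax: taxable = €2,080.00 − €137.00 − 1×€1,028.00 = €915.00
  €40.16 + 12.32% × (€915.00 − €800.00) = €40.16 + 12.32% × €115.00 = €54.33
Medical Insurance Levy: 2% × €1,943.00 = €38.86
Total: €54.33 + €38.86 = €93.19

€93.19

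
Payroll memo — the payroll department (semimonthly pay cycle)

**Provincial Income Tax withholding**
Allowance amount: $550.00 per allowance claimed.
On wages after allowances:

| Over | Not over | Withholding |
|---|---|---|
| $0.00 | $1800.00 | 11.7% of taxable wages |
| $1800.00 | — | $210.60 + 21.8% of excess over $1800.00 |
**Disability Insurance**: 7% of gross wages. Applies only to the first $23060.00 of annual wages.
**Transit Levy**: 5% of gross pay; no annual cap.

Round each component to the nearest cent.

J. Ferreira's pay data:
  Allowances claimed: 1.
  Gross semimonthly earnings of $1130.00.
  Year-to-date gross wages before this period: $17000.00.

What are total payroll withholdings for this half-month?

$203.46

Provincial Income Tax: taxable = $1130.00 − 1×$550.00 = $580.00
  11.7% × $580.00 = $67.86
Disability Insurance: 7% × $1130.00 = $79.10
Transit Levy: 5% × $1130.00 = $56.50
Total: $67.86 + $79.10 + $56.50 = $203.46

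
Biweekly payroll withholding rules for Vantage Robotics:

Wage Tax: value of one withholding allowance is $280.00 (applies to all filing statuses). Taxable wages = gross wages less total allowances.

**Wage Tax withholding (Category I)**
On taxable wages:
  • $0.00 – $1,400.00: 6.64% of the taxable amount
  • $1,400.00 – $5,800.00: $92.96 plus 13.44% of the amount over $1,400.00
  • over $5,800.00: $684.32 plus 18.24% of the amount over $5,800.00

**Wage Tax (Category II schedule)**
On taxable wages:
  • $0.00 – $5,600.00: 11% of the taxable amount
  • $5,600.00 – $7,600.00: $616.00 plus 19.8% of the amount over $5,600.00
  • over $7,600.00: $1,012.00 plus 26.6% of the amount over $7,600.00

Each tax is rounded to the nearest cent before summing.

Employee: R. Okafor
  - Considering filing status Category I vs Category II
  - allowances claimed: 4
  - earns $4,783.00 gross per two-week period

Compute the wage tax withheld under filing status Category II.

$402.93

Wage Tax (Category II): taxable = $4,783.00 − 4×$280.00 = $3,663.00
  11% × $3,663.00 = $402.93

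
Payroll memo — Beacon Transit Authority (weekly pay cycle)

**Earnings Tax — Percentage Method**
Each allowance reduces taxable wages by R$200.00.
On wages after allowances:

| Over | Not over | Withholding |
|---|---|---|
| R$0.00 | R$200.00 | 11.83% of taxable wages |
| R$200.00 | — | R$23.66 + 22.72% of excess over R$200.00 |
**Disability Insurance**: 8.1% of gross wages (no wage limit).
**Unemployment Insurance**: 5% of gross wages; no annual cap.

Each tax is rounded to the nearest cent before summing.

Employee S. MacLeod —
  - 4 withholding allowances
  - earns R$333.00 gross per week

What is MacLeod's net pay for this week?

R$289.38

Earnings Tax: taxable = R$333.00 − 4×R$200.00 = R$-467.00
  Taxable ≤ 0 → R$0.00
Disability Insurance: 8.1% × R$333.00 = R$26.97
Unemployment Insurance: 5% × R$333.00 = R$16.65
Total withheld: R$0.00 + R$26.97 + R$16.65 = R$43.62
Net pay: R$333.00 − R$43.62 = R$289.38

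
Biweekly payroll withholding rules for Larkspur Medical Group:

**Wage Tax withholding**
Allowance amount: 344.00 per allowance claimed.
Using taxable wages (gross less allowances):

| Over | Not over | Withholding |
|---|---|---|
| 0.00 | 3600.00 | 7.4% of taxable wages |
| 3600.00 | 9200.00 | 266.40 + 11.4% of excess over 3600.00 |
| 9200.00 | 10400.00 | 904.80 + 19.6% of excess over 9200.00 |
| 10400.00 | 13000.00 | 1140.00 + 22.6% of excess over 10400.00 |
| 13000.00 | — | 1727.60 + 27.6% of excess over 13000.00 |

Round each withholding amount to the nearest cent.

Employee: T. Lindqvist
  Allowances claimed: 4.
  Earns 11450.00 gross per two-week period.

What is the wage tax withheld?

Wage Tax: taxable = 11450.00 − 4×344.00 = 10074.00
  904.80 + 19.6% × (10074.00 − 9200.00) = 904.80 + 19.6% × 874.00 = 1076.10

1076.10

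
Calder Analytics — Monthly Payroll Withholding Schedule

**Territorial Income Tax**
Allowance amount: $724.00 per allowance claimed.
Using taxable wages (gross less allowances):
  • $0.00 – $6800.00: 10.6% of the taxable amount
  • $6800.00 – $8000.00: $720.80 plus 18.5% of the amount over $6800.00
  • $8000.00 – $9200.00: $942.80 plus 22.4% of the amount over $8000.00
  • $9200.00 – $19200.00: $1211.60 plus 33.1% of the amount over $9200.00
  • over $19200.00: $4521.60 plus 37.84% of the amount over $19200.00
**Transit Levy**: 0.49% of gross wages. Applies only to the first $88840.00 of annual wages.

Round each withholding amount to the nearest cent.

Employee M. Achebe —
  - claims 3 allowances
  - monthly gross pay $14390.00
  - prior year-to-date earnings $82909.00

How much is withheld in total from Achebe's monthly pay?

Territorial Income Tax: taxable = $14390.00 − 3×$724.00 = $12218.00
  $1211.60 + 33.1% × ($12218.00 − $9200.00) = $1211.60 + 33.1% × $3018.00 = $2210.56
Transit Levy: cap $88840.00 − YTD $82909.00 = $5931.00 subject; 0.49% × $5931.00 = $29.06
Total: $2210.56 + $29.06 = $2239.62

$2239.62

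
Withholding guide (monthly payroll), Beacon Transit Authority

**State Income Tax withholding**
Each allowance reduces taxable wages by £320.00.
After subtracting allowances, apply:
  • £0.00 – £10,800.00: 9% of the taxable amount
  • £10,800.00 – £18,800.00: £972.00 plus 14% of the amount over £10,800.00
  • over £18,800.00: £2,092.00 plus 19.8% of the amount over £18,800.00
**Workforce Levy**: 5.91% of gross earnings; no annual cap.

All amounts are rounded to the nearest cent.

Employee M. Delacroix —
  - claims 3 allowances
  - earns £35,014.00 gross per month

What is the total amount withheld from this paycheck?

State Income Tax: taxable = £35,014.00 − 3×£320.00 = £34,054.00
  £2,092.00 + 19.8% × (£34,054.00 − £18,800.00) = £2,092.00 + 19.8% × £15,254.00 = £5,112.29
Workforce Levy: 5.91% × £35,014.00 = £2,069.33
Total: £5,112.29 + £2,069.33 = £7,181.62

£7,181.62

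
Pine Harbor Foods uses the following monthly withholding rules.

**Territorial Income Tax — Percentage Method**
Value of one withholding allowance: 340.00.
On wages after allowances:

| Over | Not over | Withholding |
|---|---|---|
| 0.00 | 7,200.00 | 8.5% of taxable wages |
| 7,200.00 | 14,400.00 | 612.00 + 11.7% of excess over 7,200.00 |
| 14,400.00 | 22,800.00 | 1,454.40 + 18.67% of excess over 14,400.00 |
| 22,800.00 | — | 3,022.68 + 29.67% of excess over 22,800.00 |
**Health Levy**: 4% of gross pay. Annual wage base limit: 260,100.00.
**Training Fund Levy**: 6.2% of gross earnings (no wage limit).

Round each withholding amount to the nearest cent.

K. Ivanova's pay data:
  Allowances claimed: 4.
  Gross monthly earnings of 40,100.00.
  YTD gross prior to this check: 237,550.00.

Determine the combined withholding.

11,140.28

Territorial Income Tax: taxable = 40,100.00 − 4×340.00 = 38,740.00
  3,022.68 + 29.67% × (38,740.00 − 22,800.00) = 3,022.68 + 29.67% × 15,940.00 = 7,752.08
Health Levy: cap 260,100.00 − YTD 237,550.00 = 22,550.00 subject; 4% × 22,550.00 = 902.00
Training Fund Levy: 6.2% × 40,100.00 = 2,486.20
Total: 7,752.08 + 902.00 + 2,486.20 = 11,140.28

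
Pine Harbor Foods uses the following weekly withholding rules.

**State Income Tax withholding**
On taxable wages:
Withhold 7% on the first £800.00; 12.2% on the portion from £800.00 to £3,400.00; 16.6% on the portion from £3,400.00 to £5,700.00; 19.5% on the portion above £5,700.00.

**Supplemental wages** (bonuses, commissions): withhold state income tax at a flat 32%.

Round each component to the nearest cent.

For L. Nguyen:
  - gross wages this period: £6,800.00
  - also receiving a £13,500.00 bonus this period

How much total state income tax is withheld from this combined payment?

£5,289.50

State Income Tax: taxable = £6,800.00
  £755.00 + 19.5% × (£6,800.00 − £5,700.00) = £755.00 + 19.5% × £1,100.00 = £969.50
Supplemental (32% flat on bonus): 32% × £13,500.00 = £4,320.00
Total state income tax: £969.50 + £4,320.00 = £5,289.50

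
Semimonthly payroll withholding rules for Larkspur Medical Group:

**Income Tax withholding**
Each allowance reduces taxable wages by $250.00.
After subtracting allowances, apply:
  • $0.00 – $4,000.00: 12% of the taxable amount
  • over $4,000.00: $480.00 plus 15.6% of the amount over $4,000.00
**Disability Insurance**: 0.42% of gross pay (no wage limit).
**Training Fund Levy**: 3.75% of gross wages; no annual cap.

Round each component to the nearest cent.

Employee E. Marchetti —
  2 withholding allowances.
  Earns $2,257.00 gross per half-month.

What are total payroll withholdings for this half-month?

$304.96

Income Tax: taxable = $2,257.00 − 2×$250.00 = $1,757.00
  12% × $1,757.00 = $210.84
Disability Insurance: 0.42% × $2,257.00 = $9.48
Training Fund Levy: 3.75% × $2,257.00 = $84.64
Total: $210.84 + $9.48 + $84.64 = $304.96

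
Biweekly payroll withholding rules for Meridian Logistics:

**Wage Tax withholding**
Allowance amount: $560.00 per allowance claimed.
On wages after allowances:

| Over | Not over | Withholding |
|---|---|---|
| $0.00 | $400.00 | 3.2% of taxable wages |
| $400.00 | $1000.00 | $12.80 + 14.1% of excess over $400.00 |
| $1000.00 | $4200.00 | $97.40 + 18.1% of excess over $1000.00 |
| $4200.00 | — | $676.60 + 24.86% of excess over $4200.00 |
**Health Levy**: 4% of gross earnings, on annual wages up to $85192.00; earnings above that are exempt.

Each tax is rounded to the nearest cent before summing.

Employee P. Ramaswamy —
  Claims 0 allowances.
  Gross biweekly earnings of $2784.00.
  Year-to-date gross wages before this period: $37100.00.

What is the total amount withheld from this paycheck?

Wage Tax: taxable = $2784.00
  $97.40 + 18.1% × ($2784.00 − $1000.00) = $97.40 + 18.1% × $1784.00 = $420.30
Health Levy: 4% × $2784.00 = $111.36
Total: $420.30 + $111.36 = $531.66

$531.66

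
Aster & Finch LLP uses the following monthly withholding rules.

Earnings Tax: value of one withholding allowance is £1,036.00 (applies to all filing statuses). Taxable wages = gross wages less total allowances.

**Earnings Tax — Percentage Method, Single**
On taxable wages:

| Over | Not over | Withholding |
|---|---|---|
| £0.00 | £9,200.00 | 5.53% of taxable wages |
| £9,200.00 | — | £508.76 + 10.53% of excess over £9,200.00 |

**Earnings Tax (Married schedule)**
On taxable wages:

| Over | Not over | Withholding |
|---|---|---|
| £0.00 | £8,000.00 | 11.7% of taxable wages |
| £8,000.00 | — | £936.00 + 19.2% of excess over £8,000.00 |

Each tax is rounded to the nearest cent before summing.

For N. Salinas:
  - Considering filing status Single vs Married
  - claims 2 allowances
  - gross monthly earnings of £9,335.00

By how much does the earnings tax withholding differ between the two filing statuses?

£448.13

Earnings Tax (Single): taxable = £9,335.00 − 2×£1,036.00 = £7,263.00
  5.53% × £7,263.00 = £401.64
Earnings Tax (Married): taxable = £9,335.00 − 2×£1,036.00 = £7,263.00
  11.7% × £7,263.00 = £849.77
Difference: |£401.64 − £849.77| = £448.13 (higher under Married)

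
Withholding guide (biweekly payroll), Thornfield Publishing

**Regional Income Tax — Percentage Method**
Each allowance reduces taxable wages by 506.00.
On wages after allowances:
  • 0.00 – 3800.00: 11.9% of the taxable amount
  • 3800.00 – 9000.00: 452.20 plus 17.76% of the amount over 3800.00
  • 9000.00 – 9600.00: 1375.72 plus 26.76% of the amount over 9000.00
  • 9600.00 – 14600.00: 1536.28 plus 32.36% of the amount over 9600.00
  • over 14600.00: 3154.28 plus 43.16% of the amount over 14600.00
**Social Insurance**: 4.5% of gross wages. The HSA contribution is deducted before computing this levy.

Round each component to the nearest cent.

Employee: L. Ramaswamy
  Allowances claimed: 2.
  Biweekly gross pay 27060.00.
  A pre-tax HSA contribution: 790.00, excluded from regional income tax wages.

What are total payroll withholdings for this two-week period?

Regional Income Tax: taxable = 27060.00 − 790.00 − 2×506.00 = 25258.00
  3154.28 + 43.16% × (25258.00 − 14600.00) = 3154.28 + 43.16% × 10658.00 = 7754.27
Social Insurance: 4.5% × 26270.00 = 1182.15
Total: 7754.27 + 1182.15 = 8936.42

8936.42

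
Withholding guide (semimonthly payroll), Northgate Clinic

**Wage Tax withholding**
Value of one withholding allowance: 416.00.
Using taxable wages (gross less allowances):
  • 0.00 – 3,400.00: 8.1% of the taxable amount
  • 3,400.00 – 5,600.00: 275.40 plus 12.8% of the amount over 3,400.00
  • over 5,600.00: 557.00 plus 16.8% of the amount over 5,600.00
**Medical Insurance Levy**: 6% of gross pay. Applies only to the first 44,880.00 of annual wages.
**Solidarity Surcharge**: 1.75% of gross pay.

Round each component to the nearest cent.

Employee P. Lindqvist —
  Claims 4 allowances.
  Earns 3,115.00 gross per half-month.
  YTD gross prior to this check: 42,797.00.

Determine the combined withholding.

297.02

Wage Tax: taxable = 3,115.00 − 4×416.00 = 1,451.00
  8.1% × 1,451.00 = 117.53
Medical Insurance Levy: cap 44,880.00 − YTD 42,797.00 = 2,083.00 subject; 6% × 2,083.00 = 124.98
Solidarity Surcharge: 1.75% × 3,115.00 = 54.51
Total: 117.53 + 124.98 + 54.51 = 297.02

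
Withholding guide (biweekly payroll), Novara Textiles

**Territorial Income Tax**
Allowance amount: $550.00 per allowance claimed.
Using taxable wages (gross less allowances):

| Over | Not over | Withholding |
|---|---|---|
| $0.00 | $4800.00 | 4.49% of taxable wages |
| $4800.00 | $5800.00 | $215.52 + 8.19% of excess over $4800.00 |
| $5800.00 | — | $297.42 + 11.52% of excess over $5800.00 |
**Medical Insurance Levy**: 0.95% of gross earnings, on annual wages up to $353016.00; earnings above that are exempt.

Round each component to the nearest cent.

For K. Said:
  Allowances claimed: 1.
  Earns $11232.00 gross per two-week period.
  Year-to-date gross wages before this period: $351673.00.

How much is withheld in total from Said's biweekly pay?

$872.59

Territorial Income Tax: taxable = $11232.00 − 1×$550.00 = $10682.00
  $297.42 + 11.52% × ($10682.00 − $5800.00) = $297.42 + 11.52% × $4882.00 = $859.83
Medical Insurance Levy: cap $353016.00 − YTD $351673.00 = $1343.00 subject; 0.95% × $1343.00 = $12.76
Total: $859.83 + $12.76 = $872.59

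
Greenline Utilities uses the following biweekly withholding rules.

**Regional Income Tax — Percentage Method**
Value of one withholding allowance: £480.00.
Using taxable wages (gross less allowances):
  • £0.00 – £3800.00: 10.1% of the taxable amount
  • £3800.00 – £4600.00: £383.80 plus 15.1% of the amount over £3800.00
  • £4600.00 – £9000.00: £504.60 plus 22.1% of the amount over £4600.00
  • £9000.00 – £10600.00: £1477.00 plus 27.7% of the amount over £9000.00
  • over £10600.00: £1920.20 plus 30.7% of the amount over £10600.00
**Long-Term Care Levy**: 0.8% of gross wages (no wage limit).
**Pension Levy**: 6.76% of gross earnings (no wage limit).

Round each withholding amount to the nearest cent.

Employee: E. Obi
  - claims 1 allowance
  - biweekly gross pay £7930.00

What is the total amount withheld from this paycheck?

Regional Income Tax: taxable = £7930.00 − 1×£480.00 = £7450.00
  £504.60 + 22.1% × (£7450.00 − £4600.00) = £504.60 + 22.1% × £2850.00 = £1134.45
Long-Term Care Levy: 0.8% × £7930.00 = £63.44
Pension Levy: 6.76% × £7930.00 = £536.07
Total: £1134.45 + £63.44 + £536.07 = £1733.96

£1733.96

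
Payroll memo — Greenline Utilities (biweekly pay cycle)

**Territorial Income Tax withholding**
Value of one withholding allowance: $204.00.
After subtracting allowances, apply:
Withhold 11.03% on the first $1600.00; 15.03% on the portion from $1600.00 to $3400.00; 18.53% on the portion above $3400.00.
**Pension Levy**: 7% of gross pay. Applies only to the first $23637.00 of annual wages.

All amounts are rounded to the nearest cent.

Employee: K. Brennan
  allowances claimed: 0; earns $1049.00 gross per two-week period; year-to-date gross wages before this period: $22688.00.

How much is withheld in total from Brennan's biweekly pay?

Territorial Income Tax: taxable = $1049.00
  11.03% × $1049.00 = $115.70
Pension Levy: cap $23637.00 − YTD $22688.00 = $949.00 subject; 7% × $949.00 = $66.43
Total: $115.70 + $66.43 = $182.13

$182.13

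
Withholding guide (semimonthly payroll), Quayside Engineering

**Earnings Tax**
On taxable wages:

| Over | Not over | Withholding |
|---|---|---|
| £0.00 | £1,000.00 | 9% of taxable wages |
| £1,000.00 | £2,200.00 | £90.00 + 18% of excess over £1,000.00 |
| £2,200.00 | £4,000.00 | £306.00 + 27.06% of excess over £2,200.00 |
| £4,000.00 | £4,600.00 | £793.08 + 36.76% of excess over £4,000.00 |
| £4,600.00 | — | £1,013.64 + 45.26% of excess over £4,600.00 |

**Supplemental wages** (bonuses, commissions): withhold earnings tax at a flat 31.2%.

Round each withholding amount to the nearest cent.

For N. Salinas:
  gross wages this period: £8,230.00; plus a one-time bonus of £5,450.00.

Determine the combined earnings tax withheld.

£4,356.98

Earnings Tax: taxable = £8,230.00
  £1,013.64 + 45.26% × (£8,230.00 − £4,600.00) = £1,013.64 + 45.26% × £3,630.00 = £2,656.58
Supplemental (31.2% flat on bonus): 31.2% × £5,450.00 = £1,700.40
Total earnings tax: £2,656.58 + £1,700.40 = £4,356.98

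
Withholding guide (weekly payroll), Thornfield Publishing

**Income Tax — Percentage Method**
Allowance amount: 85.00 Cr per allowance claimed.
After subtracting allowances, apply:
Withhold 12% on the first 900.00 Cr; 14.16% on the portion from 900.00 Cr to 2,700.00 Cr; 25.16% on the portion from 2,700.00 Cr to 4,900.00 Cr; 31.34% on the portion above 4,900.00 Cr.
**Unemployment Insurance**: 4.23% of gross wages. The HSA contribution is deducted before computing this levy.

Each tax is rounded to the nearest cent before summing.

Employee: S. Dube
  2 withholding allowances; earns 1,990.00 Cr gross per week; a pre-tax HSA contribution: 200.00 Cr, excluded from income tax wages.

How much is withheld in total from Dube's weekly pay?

Income Tax: taxable = 1,990.00 Cr − 200.00 Cr − 2×85.00 Cr = 1,620.00 Cr
  108.00 Cr + 14.16% × (1,620.00 Cr − 900.00 Cr) = 108.00 Cr + 14.16% × 720.00 Cr = 209.95 Cr
Unemployment Insurance: 4.23% × 1,790.00 Cr = 75.72 Cr
Total: 209.95 Cr + 75.72 Cr = 285.67 Cr

285.67 Cr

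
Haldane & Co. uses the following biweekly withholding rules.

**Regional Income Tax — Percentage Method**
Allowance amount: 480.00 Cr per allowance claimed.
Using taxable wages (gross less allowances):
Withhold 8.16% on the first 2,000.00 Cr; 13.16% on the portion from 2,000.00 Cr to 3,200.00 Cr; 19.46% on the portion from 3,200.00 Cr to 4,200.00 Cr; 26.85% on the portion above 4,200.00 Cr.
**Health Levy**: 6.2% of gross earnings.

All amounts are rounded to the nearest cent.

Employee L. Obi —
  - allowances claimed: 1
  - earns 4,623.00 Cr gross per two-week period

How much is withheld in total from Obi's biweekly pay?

791.26 Cr

Regional Income Tax: taxable = 4,623.00 Cr − 1×480.00 Cr = 4,143.00 Cr
  321.12 Cr + 19.46% × (4,143.00 Cr − 3,200.00 Cr) = 321.12 Cr + 19.46% × 943.00 Cr = 504.63 Cr
Health Levy: 6.2% × 4,623.00 Cr = 286.63 Cr
Total: 504.63 Cr + 286.63 Cr = 791.26 Cr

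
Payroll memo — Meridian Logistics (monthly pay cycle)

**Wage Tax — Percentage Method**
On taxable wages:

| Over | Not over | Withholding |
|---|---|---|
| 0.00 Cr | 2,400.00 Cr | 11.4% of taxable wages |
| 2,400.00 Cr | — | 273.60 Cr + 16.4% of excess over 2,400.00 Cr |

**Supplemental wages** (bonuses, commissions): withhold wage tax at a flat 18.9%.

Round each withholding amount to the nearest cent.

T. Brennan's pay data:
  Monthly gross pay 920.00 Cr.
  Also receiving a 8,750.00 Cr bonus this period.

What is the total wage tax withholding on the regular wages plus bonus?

1,758.63 Cr

Wage Tax: taxable = 920.00 Cr
  11.4% × 920.00 Cr = 104.88 Cr
Supplemental (18.9% flat on bonus): 18.9% × 8,750.00 Cr = 1,653.75 Cr
Total wage tax: 104.88 Cr + 1,653.75 Cr = 1,758.63 Cr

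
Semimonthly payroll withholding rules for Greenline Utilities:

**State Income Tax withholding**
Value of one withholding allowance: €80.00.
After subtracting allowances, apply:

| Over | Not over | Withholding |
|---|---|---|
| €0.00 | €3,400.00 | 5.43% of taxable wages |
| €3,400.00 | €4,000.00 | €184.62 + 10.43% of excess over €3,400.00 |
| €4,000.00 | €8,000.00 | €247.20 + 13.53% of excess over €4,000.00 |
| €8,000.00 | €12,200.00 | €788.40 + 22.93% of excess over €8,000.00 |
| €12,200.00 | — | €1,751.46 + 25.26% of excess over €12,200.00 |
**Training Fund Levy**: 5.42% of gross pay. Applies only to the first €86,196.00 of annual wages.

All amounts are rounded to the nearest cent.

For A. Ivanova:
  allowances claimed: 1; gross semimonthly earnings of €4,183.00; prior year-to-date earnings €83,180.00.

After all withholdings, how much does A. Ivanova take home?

State Income Tax: taxable = €4,183.00 − 1×€80.00 = €4,103.00
  €247.20 + 13.53% × (€4,103.00 − €4,000.00) = €247.20 + 13.53% × €103.00 = €261.14
Training Fund Levy: cap €86,196.00 − YTD €83,180.00 = €3,016.00 subject; 5.42% × €3,016.00 = €163.47
Total withheld: €261.14 + €163.47 = €424.61
Net pay: €4,183.00 − €424.61 = €3,758.39

€3,758.39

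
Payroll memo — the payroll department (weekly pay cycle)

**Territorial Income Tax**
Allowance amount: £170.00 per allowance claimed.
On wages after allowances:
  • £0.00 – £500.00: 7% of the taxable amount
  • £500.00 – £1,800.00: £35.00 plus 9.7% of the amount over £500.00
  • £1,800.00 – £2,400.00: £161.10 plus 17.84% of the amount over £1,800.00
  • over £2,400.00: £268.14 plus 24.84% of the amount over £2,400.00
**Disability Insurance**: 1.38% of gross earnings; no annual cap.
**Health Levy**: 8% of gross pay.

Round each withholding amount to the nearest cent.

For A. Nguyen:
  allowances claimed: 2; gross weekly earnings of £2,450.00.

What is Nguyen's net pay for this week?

£2,003.79

Territorial Income Tax: taxable = £2,450.00 − 2×£170.00 = £2,110.00
  £161.10 + 17.84% × (£2,110.00 − £1,800.00) = £161.10 + 17.84% × £310.00 = £216.40
Disability Insurance: 1.38% × £2,450.00 = £33.81
Health Levy: 8% × £2,450.00 = £196.00
Total withheld: £216.40 + £33.81 + £196.00 = £446.21
Net pay: £2,450.00 − £446.21 = £2,003.79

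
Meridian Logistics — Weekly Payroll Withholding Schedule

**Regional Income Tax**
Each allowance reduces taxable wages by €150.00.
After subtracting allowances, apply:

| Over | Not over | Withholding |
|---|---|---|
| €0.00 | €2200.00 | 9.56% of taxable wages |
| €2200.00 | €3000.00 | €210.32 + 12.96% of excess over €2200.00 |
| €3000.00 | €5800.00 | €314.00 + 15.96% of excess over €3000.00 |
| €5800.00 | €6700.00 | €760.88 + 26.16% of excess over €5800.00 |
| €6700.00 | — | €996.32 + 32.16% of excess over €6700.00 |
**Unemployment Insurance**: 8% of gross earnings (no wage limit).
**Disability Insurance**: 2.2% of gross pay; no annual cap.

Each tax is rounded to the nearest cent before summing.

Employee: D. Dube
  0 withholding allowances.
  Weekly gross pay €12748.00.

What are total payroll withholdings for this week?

€4241.66

Regional Income Tax: taxable = €12748.00
  €996.32 + 32.16% × (€12748.00 − €6700.00) = €996.32 + 32.16% × €6048.00 = €2941.36
Unemployment Insurance: 8% × €12748.00 = €1019.84
Disability Insurance: 2.2% × €12748.00 = €280.46
Total: €2941.36 + €1019.84 + €280.46 = €4241.66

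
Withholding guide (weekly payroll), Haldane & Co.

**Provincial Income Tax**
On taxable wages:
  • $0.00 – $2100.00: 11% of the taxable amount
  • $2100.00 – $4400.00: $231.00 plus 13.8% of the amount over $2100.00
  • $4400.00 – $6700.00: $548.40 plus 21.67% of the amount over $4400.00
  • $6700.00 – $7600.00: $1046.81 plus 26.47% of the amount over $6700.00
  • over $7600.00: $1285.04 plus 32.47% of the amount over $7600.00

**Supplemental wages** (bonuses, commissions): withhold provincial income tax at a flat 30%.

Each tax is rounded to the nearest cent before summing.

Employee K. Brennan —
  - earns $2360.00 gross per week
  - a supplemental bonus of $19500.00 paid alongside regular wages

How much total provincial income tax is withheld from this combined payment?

Provincial Income Tax: taxable = $2360.00
  $231.00 + 13.8% × ($2360.00 − $2100.00) = $231.00 + 13.8% × $260.00 = $266.88
Supplemental (30% flat on bonus): 30% × $19500.00 = $5850.00
Total provincial income tax: $266.88 + $5850.00 = $6116.88

$6116.88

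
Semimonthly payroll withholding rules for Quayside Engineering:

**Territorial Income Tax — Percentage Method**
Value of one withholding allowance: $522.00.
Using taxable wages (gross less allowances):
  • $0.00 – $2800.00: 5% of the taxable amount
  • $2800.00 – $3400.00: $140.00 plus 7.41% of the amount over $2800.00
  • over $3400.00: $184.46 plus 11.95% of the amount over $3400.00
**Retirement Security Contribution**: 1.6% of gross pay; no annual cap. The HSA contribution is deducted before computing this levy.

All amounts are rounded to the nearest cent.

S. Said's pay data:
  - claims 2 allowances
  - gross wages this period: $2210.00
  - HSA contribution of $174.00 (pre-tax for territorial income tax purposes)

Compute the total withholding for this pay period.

$82.18

Territorial Income Tax: taxable = $2210.00 − $174.00 − 2×$522.00 = $992.00
  5% × $992.00 = $49.60
Retirement Security Contribution: 1.6% × $2036.00 = $32.58
Total: $49.60 + $32.58 = $82.18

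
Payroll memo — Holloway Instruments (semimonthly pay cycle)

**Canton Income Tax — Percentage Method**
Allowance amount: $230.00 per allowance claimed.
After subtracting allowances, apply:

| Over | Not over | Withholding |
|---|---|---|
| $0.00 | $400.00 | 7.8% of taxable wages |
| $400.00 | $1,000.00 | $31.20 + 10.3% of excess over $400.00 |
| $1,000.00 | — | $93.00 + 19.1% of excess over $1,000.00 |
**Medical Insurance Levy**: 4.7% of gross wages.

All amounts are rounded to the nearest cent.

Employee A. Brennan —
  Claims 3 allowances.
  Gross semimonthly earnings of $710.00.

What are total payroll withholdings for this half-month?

$34.93

Canton Income Tax: taxable = $710.00 − 3×$230.00 = $20.00
  7.8% × $20.00 = $1.56
Medical Insurance Levy: 4.7% × $710.00 = $33.37
Total: $1.56 + $33.37 = $34.93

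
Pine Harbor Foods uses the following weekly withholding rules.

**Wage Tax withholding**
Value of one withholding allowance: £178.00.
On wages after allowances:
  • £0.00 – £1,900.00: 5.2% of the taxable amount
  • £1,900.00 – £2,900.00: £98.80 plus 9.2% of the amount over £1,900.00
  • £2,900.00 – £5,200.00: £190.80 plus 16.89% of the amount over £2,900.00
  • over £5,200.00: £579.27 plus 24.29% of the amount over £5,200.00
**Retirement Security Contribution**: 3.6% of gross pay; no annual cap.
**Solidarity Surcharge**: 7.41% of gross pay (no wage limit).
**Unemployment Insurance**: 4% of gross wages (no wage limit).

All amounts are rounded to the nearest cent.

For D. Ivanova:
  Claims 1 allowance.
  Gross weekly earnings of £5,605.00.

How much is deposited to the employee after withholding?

£4,129.28

Wage Tax: taxable = £5,605.00 − 1×£178.00 = £5,427.00
  £579.27 + 24.29% × (£5,427.00 − £5,200.00) = £579.27 + 24.29% × £227.00 = £634.41
Retirement Security Contribution: 3.6% × £5,605.00 = £201.78
Solidarity Surcharge: 7.41% × £5,605.00 = £415.33
Unemployment Insurance: 4% × £5,605.00 = £224.20
Total withheld: £634.41 + £201.78 + £415.33 + £224.20 = £1,475.72
Net pay: £5,605.00 − £1,475.72 = £4,129.28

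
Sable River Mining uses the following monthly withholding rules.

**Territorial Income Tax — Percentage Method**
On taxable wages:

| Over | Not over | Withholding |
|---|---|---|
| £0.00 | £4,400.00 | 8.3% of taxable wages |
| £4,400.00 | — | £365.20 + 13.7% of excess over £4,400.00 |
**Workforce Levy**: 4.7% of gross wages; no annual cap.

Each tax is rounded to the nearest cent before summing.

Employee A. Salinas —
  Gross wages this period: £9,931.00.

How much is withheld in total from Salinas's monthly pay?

£1,589.71

Territorial Income Tax: taxable = £9,931.00
  £365.20 + 13.7% × (£9,931.00 − £4,400.00) = £365.20 + 13.7% × £5,531.00 = £1,122.95
Workforce Levy: 4.7% × £9,931.00 = £466.76
Total: £1,122.95 + £466.76 = £1,589.71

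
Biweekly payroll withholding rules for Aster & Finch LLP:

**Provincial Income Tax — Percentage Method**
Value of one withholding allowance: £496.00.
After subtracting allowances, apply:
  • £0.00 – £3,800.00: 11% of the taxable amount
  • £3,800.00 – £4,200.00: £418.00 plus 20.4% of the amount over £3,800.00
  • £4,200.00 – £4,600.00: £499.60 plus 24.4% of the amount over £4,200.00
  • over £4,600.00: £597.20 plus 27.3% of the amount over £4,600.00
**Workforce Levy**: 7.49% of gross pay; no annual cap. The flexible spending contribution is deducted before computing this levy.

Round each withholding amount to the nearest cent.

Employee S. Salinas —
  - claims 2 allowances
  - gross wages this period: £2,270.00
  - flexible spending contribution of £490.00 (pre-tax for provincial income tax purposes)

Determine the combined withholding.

Provincial Income Tax: taxable = £2,270.00 − £490.00 − 2×£496.00 = £788.00
  11% × £788.00 = £86.68
Workforce Levy: 7.49% × £1,780.00 = £133.32
Total: £86.68 + £133.32 = £220.00

£220.00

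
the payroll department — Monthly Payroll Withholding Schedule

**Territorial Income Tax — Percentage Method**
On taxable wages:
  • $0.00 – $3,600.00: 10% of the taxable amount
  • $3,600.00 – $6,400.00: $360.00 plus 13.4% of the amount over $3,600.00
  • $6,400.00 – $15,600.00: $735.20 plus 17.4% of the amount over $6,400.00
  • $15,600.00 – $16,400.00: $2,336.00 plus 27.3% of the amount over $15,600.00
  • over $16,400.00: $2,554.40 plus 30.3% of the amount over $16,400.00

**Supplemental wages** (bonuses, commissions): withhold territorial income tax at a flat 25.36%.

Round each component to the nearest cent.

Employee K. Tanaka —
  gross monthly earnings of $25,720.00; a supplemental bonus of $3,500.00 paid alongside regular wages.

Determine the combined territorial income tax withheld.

Territorial Income Tax: taxable = $25,720.00
  $2,554.40 + 30.3% × ($25,720.00 − $16,400.00) = $2,554.40 + 30.3% × $9,320.00 = $5,378.36
Supplemental (25.36% flat on bonus): 25.36% × $3,500.00 = $887.60
Total territorial income tax: $5,378.36 + $887.60 = $6,265.96

$6,265.96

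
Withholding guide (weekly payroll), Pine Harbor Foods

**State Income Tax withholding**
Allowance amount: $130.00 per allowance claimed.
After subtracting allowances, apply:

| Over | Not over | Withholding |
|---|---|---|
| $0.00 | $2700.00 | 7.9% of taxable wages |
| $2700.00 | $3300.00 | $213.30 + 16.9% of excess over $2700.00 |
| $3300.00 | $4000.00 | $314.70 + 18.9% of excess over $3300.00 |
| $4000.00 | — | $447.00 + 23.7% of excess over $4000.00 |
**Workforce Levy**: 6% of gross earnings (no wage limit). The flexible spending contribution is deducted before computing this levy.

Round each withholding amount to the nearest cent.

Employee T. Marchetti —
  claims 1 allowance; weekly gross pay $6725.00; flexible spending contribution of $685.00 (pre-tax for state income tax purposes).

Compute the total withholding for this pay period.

$1262.07

State Income Tax: taxable = $6725.00 − $685.00 − 1×$130.00 = $5910.00
  $447.00 + 23.7% × ($5910.00 − $4000.00) = $447.00 + 23.7% × $1910.00 = $899.67
Workforce Levy: 6% × $6040.00 = $362.40
Total: $899.67 + $362.40 = $1262.07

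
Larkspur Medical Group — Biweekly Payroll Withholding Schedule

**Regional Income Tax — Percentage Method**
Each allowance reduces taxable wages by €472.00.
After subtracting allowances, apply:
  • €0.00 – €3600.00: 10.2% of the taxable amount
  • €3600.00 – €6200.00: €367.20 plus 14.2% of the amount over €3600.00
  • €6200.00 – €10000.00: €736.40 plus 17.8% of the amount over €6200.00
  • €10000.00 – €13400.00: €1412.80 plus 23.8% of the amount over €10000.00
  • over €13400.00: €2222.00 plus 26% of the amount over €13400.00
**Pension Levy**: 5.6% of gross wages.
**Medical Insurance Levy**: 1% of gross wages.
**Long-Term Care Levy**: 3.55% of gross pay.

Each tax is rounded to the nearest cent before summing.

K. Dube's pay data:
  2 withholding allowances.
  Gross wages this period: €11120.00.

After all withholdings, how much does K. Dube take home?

€8536.63

Regional Income Tax: taxable = €11120.00 − 2×€472.00 = €10176.00
  €1412.80 + 23.8% × (€10176.00 − €10000.00) = €1412.80 + 23.8% × €176.00 = €1454.69
Pension Levy: 5.6% × €11120.00 = €622.72
Medical Insurance Levy: 1% × €11120.00 = €111.20
Long-Term Care Levy: 3.55% × €11120.00 = €394.76
Total withheld: €1454.69 + €622.72 + €111.20 + €394.76 = €2583.37
Net pay: €11120.00 − €2583.37 = €8536.63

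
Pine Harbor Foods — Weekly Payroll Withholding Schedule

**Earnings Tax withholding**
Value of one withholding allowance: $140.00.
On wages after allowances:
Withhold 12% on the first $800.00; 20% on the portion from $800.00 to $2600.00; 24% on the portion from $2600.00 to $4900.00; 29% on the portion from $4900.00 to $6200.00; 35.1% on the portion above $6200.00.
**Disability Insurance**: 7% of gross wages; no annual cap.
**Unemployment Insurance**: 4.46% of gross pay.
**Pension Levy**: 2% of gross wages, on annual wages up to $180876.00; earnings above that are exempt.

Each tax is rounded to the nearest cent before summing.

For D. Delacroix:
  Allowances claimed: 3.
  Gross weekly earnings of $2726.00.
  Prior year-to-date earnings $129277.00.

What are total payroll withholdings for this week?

Earnings Tax: taxable = $2726.00 − 3×$140.00 = $2306.00
  $96.00 + 20% × ($2306.00 − $800.00) = $96.00 + 20% × $1506.00 = $397.20
Disability Insurance: 7% × $2726.00 = $190.82
Unemployment Insurance: 4.46% × $2726.00 = $121.58
Pension Levy: 2% × $2726.00 = $54.52
Total: $397.20 + $190.82 + $121.58 + $54.52 = $764.12

$764.12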